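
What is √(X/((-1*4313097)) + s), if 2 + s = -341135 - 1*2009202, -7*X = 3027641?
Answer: 2*I*√59511722215782932935/10063893 ≈ 1533.1*I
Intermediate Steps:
X = -3027641/7 (X = -⅐*3027641 = -3027641/7 ≈ -4.3252e+5)
s = -2350339 (s = -2 + (-341135 - 1*2009202) = -2 + (-341135 - 2009202) = -2 - 2350337 = -2350339)
√(X/((-1*4313097)) + s) = √(-3027641/(7*((-1*4313097))) - 2350339) = √(-3027641/7/(-4313097) - 2350339) = √(-3027641/7*(-1/4313097) - 2350339) = √(3027641/30191679 - 2350339) = √(-70960677601540/30191679) = 2*I*√59511722215782932935/10063893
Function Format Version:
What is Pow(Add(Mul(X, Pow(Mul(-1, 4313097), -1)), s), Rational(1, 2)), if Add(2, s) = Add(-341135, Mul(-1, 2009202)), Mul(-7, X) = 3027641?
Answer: Mul(Rational(2, 10063893), I, Pow(59511722215782932935, Rational(1, 2))) ≈ Mul(1533.1, I)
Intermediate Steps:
X = Rational(-3027641, 7) (X = Mul(Rational(-1, 7), 3027641) = Rational(-3027641, 7) ≈ -4.3252e+5)
s = -2350339 (s = Add(-2, Add(-341135, Mul(-1, 2009202))) = Add(-2, Add(-341135, -2009202)) = Add(-2, -2350337) = -2350339)
Pow(Add(Mul(X, Pow(Mul(-1, 4313097), -1)), s), Rational(1, 2)) = Pow(Add(Mul(Rational(-3027641, 7), Pow(Mul(-1, 4313097), -1)), -2350339), Rational(1, 2)) = Pow(Add(Mul(Rational(-3027641, 7), Pow(-4313097, -1)), -2350339), Rational(1, 2)) = Pow(Add(Mul(Rational(-3027641, 7), Rational(-1, 4313097)), -2350339), Rational(1, 2)) = Pow(Add(Rational(3027641, 30191679), -2350339), Rational(1, 2)) = Pow(Rational(-70960677601540, 30191679), Rational(1, 2)) = Mul(Rational(2, 10063893), I, Pow(59511722215782932935, Rational(1, 2)))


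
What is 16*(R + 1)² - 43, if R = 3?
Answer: 213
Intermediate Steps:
16*(R + 1)² - 43 = 16*(3 + 1)² - 43 = 16*4² - 43 = 16*16 - 43 = 256 - 43 = 213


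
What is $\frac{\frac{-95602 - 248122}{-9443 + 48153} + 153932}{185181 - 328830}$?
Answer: $- \frac{331020222}{308925155} \approx -1.0715$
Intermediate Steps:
$\frac{\frac{-95602 - 248122}{-9443 + 48153} + 153932}{185181 - 328830} = \frac{- \frac{343724}{38710} + 153932}{-143649} = \left(\left(-343724\right) \frac{1}{38710} + 153932\right) \left(- \frac{1}{143649}\right) = \left(- \frac{171862}{19355} + 153932\right) \left(- \frac{1}{143649}\right) = \frac{2979181998}{19355} \left(- \frac{1}{143649}\right) = - \frac{331020222}{308925155}$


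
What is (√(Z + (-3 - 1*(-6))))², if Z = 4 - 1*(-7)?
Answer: 14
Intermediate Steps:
Z = 11 (Z = 4 + 7 = 11)
(√(Z + (-3 - 1*(-6))))² = (√(11 + (-3 - 1*(-6))))² = (√(11 + (-3 + 6)))² = (√(11 + 3))² = (√14)² = 14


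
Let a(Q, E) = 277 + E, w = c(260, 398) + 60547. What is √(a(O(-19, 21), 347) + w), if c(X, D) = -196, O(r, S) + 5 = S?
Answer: 15*√271 ≈ 246.93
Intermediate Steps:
O(r, S) = -5 + S
w = 60351 (w = -196 + 60547 = 60351)
√(a(O(-19, 21), 347) + w) = √((277 + 347) + 60351) = √(624 + 60351) = √60975 = 15*√271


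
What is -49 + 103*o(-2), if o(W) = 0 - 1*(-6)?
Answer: 569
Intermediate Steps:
o(W) = 6 (o(W) = 0 + 6 = 6)
-49 + 103*o(-2) = -49 + 103*6 = -49 + 618 = 569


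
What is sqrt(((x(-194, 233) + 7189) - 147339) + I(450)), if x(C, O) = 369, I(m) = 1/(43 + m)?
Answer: 28*I*sqrt(43333714)/493 ≈ 373.87*I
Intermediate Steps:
sqrt(((x(-194, 233) + 7189) - 147339) + I(450)) = sqrt(((369 + 7189) - 147339) + 1/(43 + 450)) = sqrt((7558 - 147339) + 1/493) = sqrt(-139781 + 1/493) = sqrt(-68912032/493) = 28*I*sqrt(43333714)/493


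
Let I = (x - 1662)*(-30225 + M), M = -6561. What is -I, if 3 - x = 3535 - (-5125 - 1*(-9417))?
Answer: -33180972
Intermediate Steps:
x = 760 (x = 3 - (3535 - (-5125 - 1*(-9417))) = 3 - (3535 - (-5125 + 9417)) = 3 - (3535 - 1*4292) = 3 - (3535 - 4292) = 3 - 1*(-757) = 3 + 757 = 760)
I = 33180972 (I = (760 - 1662)*(-30225 - 6561) = -902*(-36786) = 33180972)
-I = -1*33180972 = -33180972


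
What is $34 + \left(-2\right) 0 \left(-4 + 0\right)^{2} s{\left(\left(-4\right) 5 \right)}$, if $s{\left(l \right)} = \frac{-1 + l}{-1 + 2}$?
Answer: $34$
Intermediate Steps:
$s{\left(l \right)} = -1 + l$ ($s{\left(l \right)} = \frac{-1 + l}{1} = \left(-1 + l\right) 1 = -1 + l$)
$34 + \left(-2\right) 0 \left(-4 + 0\right)^{2} s{\left(\left(-4\right) 5 \right)} = 34 + \left(-2\right) 0 \left(-4 + 0\right)^{2} \left(-1 - 20\right) = 34 + 0 \left(-4\right)^{2} \left(-1 - 20\right) = 34 + 0 \cdot 16 \left(-21\right) = 34 + 0 \left(-21\right) = 34 + 0 = 34$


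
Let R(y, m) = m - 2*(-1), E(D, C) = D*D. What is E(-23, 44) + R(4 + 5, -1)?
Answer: 530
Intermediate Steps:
E(D, C) = D²
R(y, m) = 2 + m (R(y, m) = m + 2 = 2 + m)
E(-23, 44) + R(4 + 5, -1) = (-23)² + (2 - 1) = 529 + 1 = 530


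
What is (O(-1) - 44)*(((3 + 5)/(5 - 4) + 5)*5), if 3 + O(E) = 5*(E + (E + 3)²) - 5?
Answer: -2405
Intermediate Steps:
O(E) = -8 + 5*E + 5*(3 + E)² (O(E) = -3 + (5*(E + (E + 3)²) - 5) = -3 + (5*(E + (3 + E)²) - 5) = -3 + ((5*E + 5*(3 + E)²) - 5) = -3 + (-5 + 5*E + 5*(3 + E)²) = -8 + 5*E + 5*(3 + E)²)
(O(-1) - 44)*(((3 + 5)/(5 - 4) + 5)*5) = ((37 + 5*(-1)² + 35*(-1)) - 44)*(((3 + 5)/(5 - 4) + 5)*5) = ((37 + 5*1 - 35) - 44)*((8/1 + 5)*5) = ((37 + 5 - 35) - 44)*((8*1 + 5)*5) = (7 - 44)*((8 + 5)*5) = -481*5 = -37*65 = -2405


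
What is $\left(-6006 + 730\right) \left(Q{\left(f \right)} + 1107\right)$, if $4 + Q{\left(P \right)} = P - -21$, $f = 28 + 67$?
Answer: $-6431444$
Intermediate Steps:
$f = 95$
$Q{\left(P \right)} = 17 + P$ ($Q{\left(P \right)} = -4 + \left(P - -21\right) = -4 + \left(P + 21\right) = -4 + \left(21 + P\right) = 17 + P$)
$\left(-6006 + 730\right) \left(Q{\left(f \right)} + 1107\right) = \left(-6006 + 730\right) \left(\left(17 + 95\right) + 1107\right) = - 5276 \left(112 + 1107\right) = \left(-5276\right) 1219 = -6431444$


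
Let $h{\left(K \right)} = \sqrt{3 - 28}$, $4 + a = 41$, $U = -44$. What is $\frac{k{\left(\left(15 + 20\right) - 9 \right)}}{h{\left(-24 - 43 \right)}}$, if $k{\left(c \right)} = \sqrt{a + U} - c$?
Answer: $\frac{\sqrt{7}}{5} + \frac{26 i}{5} \approx 0.52915 + 5.2 i$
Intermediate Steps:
$a = 37$ ($a = -4 + 41 = 37$)
$h{\left(K \right)} = 5 i$ ($h{\left(K \right)} = \sqrt{-25} = 5 i$)
$k{\left(c \right)} = - c + i \sqrt{7}$ ($k{\left(c \right)} = \sqrt{37 - 44} - c = \sqrt{-7} - c = i \sqrt{7} - c = - c + i \sqrt{7}$)
$\frac{k{\left(\left(15 + 20\right) - 9 \right)}}{h{\left(-24 - 43 \right)}} = \frac{- (\left(15 + 20\right) - 9) + i \sqrt{7}}{5 i} = \left(- (35 - 9) + i \sqrt{7}\right) \left(- \frac{i}{5}\right) = \left(\left(-1\right) 26 + i \sqrt{7}\right) \left(- \frac{i}{5}\right) = \left(-26 + i \sqrt{7}\right) \left(- \frac{i}{5}\right) = - \frac{i \left(-26 + i \sqrt{7}\right)}{5}$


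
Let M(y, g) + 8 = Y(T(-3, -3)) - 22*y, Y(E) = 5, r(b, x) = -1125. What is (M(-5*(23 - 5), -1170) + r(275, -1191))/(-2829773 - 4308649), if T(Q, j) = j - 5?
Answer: -142/1189737 ≈ -0.00011935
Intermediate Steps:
T(Q, j) = -5 + j
M(y, g) = -3 - 22*y (M(y, g) = -8 + (5 - 22*y) = -3 - 22*y)
(M(-5*(23 - 5), -1170) + r(275, -1191))/(-2829773 - 4308649) = ((-3 - (-110)*(23 - 5)) - 1125)/(-2829773 - 4308649) = ((-3 - (-110)*18) - 1125)/(-7138422) = ((-3 - 22*(-90)) - 1125)*(-1/7138422) = ((-3 + 1980) - 1125)*(-1/7138422) = (1977 - 1125)*(-1/7138422) = 852*(-1/7138422) = -142/1189737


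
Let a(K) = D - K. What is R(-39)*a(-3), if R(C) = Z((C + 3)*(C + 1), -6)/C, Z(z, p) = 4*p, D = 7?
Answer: 80/13 ≈ 6.1538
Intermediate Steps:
a(K) = 7 - K
R(C) = -24/C (R(C) = (4*(-6))/C = -24/C)
R(-39)*a(-3) = (-24/(-39))*(7 - 1*(-3)) = (-24*(-1/39))*(7 + 3) = (8/13)*10 = 80/13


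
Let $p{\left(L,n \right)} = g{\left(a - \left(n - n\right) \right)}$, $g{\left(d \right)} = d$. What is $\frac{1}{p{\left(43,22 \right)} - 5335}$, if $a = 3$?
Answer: $- \frac{1}{5332} \approx -0.00018755$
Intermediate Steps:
$p{\left(L,n \right)} = 3$ ($p{\left(L,n \right)} = 3 - \left(n - n\right) = 3 - 0 = 3 + 0 = 3$)
$\frac{1}{p{\left(43,22 \right)} - 5335} = \frac{1}{3 - 5335} = \frac{1}{-5332} = - \frac{1}{5332}$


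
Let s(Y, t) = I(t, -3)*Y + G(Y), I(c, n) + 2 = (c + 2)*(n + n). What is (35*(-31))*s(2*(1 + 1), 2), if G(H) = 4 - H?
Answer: 112840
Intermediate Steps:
I(c, n) = -2 + 2*n*(2 + c) (I(c, n) = -2 + (c + 2)*(n + n) = -2 + (2 + c)*(2*n) = -2 + 2*n*(2 + c))
s(Y, t) = 4 - Y + Y*(-14 - 6*t) (s(Y, t) = (-2 + 4*(-3) + 2*t*(-3))*Y + (4 - Y) = (-2 - 12 - 6*t)*Y + (4 - Y) = (-14 - 6*t)*Y + (4 - Y) = Y*(-14 - 6*t) + (4 - Y) = 4 - Y + Y*(-14 - 6*t))
(35*(-31))*s(2*(1 + 1), 2) = (35*(-31))*(4 - 30*(1 + 1) - 6*2*(1 + 1)*2) = -1085*(4 - 30*2 - 6*2*2*2) = -1085*(4 - 15*4 - 6*4*2) = -1085*(4 - 60 - 48) = -1085*(-104) = 112840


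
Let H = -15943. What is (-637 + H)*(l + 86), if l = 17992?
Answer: -299733240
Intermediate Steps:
(-637 + H)*(l + 86) = (-637 - 15943)*(17992 + 86) = -16580*18078 = -299733240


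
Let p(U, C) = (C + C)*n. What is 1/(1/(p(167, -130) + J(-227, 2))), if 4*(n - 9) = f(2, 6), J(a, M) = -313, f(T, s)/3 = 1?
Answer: -2848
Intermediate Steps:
f(T, s) = 3 (f(T, s) = 3*1 = 3)
n = 39/4 (n = 9 + (1/4)*3 = 9 + 3/4 = 39/4 ≈ 9.7500)
p(U, C) = 39*C/2 (p(U, C) = (C + C)*(39/4) = (2*C)*(39/4) = 39*C/2)
1/(1/(p(167, -130) + J(-227, 2))) = 1/(1/((39/2)*(-130) - 313)) = 1/(1/(-2535 - 313)) = 1/(1/(-2848)) = 1/(-1/2848) = -2848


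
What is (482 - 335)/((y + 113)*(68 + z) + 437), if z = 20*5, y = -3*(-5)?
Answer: 147/21941 ≈ 0.0066998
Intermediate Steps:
y = 15
z = 100
(482 - 335)/((y + 113)*(68 + z) + 437) = (482 - 335)/((15 + 113)*(68 + 100) + 437) = 147/(128*168 + 437) = 147/(21504 + 437) = 147/21941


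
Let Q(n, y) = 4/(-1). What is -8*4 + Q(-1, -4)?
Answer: -36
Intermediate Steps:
Q(n, y) = -4 (Q(n, y) = 4*(-1) = -4)
-8*4 + Q(-1, -4) = -8*4 - 4 = -32 - 4 = -36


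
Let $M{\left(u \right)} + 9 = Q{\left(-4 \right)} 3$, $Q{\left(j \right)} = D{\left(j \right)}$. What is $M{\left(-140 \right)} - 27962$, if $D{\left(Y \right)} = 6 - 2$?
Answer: $-27959$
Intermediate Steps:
$D{\left(Y \right)} = 4$
$Q{\left(j \right)} = 4$
$M{\left(u \right)} = 3$ ($M{\left(u \right)} = -9 + 4 \cdot 3 = -9 + 12 = 3$)
$M{\left(-140 \right)} - 27962 = 3 - 27962 = -27959$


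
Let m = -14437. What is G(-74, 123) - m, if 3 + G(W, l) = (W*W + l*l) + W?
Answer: 34965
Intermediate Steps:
G(W, l) = -3 + W + W² + l² (G(W, l) = -3 + ((W*W + l*l) + W) = -3 + ((W² + l²) + W) = -3 + (W + W² + l²) = -3 + W + W² + l²)
G(-74, 123) - m = (-3 - 74 + (-74)² + 123²) - 1*(-14437) = (-3 - 74 + 5476 + 15129) + 14437 = 20528 + 14437 = 34965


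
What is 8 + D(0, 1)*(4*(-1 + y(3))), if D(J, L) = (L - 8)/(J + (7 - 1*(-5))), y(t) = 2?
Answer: 17/3 ≈ 5.6667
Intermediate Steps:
D(J, L) = (-8 + L)/(12 + J) (D(J, L) = (-8 + L)/(J + (7 + 5)) = (-8 + L)/(J + 12) = (-8 + L)/(12 + J))
8 + D(0, 1)*(4*(-1 + y(3))) = 8 + ((-8 + 1)/(12 + 0))*(4*(-1 + 2)) = 8 + (-7/12)*(4*1) = 8 + ((1/12)*(-7))*4 = 8 - 7/12*4 = 8 - 7/3 = 17/3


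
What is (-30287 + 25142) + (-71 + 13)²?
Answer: -1781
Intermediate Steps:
(-30287 + 25142) + (-71 + 13)² = -5145 + (-58)² = -5145 + 3364 = -1781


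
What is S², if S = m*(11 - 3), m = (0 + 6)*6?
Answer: 82944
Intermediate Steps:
m = 36 (m = 6*6 = 36)
S = 288 (S = 36*(11 - 3) = 36*8 = 288)
S² = 288² = 82944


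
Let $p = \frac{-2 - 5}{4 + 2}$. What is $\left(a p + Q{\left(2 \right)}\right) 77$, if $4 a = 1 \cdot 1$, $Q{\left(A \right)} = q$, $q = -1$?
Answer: $- \frac{2387}{24} \approx -99.458$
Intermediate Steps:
$Q{\left(A \right)} = -1$
$a = \frac{1}{4}$ ($a = \frac{1 \cdot 1}{4} = \frac{1}{4} \cdot 1 = \frac{1}{4} \approx 0.25$)
$p = - \frac{7}{6} \approx -1.1667$
$\left(a p + Q{\left(2 \right)}\right) 77 = \left(\frac{1}{4} \left(- \frac{7}{6}\right) - 1\right) 77 = \left(- \frac{7}{24} - 1\right) 77 = \left(- \frac{31}{24}\right) 77 = - \frac{2387}{24}$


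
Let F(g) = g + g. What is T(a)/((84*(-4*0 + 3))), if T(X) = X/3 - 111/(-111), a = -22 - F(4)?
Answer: -1/28 ≈ -0.035714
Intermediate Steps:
F(g) = 2*g
a = -30 (a = -22 - 2*4 = -22 - 1*8 = -22 - 8 = -30)
T(X) = 1 + X/3 (T(X) = X*(1/3) - 111*(-1/111) = X/3 + 1 = 1 + X/3)
T(a)/((84*(-4*0 + 3))) = (1 + (1/3)*(-30))/((84*(-4*0 + 3))) = (1 - 10)/((84*(0 + 3))) = -9/(84*3) = -9/252 = -9*1/252 = -1/28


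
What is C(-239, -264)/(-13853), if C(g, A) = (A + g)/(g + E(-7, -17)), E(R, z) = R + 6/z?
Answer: -8551/58016364 ≈ -0.00014739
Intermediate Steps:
C(g, A) = (A + g)/(-125/17 + g) (C(g, A) = (A + g)/(g + (-7 + 6/(-17))) = (A + g)/(g + (-7 + 6*(-1/17))) = (A + g)/(g + (-7 - 6/17)) = (A + g)/(g - 125/17) = (A + g)/(-125/17 + g))
C(-239, -264)/(-13853) = (17*(-264 - 239)/(-125 + 17*(-239)))/(-13853) = (17*(-503)/(-125 - 4063))*(-1/13853) = (17*(-503)/(-4188))*(-1/13853) = (17*(-1/4188)*(-503))*(-1/13853) = (8551/4188)*(-1/13853) = -8551/58016364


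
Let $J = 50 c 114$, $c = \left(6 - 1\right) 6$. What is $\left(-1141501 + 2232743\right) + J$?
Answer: $1262242$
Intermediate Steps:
$c = 30$ ($c = 5 \cdot 6 = 30$)
$J = 171000$ ($J = 50 \cdot 30 \cdot 114 = 1500 \cdot 114 = 171000$)
$\left(-1141501 + 2232743\right) + J = \left(-1141501 + 2232743\right) + 171000 = 1091242 + 171000 = 1262242$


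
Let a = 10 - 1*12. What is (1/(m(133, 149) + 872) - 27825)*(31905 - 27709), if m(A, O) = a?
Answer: -50787857402/435 ≈ -1.1675e+8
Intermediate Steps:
a = -2 (a = 10 - 12 = -2)
m(A, O) = -2
(1/(m(133, 149) + 872) - 27825)*(31905 - 27709) = (1/(-2 + 872) - 27825)*(31905 - 27709) = (1/870 - 27825)*4196 = -24207749/870*4196 = -50787857402/435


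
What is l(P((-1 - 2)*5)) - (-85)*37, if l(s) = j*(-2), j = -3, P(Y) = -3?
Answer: 3151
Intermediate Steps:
l(s) = 6 (l(s) = -3*(-2) = 6)
l(P((-1 - 2)*5)) - (-85)*37 = 6 - (-85)*37 = 6 - 1*(-3145) = 6 + 3145 = 3151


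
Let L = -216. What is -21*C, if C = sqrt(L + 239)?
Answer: -21*sqrt(23) ≈ -100.71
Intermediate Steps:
C = sqrt(23) (C = sqrt(-216 + 239) = sqrt(23) ≈ 4.7958)
-21*C = -21*sqrt(23)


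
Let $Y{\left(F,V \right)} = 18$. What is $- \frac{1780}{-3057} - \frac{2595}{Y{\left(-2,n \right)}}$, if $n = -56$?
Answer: $- \frac{292625}{2038} \approx -143.58$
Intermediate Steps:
$- \frac{1780}{-3057} - \frac{2595}{Y{\left(-2,n \right)}} = - \frac{1780}{-3057} - \frac{2595}{18} = \left(-1780\right) \left(- \frac{1}{3057}\right) - \frac{865}{6} = \frac{1780}{3057} - \frac{865}{6} = - \frac{292625}{2038}$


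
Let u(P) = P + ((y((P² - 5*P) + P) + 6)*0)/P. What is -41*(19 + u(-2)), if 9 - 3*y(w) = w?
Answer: -697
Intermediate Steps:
y(w) = 3 - w/3
u(P) = P (u(P) = P + (((3 - ((P² - 5*P) + P)/3) + 6)*0)/P = P + (((3 - (P² - 4*P)/3) + 6)*0)/P = P + (((3 + (-P²/3 + 4*P/3)) + 6)*0)/P = P + (((3 - P²/3 + 4*P/3) + 6)*0)/P = P + ((9 - P²/3 + 4*P/3)*0)/P = P + 0/P = P + 0 = P)
-41*(19 + u(-2)) = -41*(19 - 2) = -41*17 = -697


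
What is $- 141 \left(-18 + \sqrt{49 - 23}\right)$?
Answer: $2538 - 141 \sqrt{26} \approx 1819.0$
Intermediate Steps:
$- 141 \left(-18 + \sqrt{49 - 23}\right) = - 141 \left(-18 + \sqrt{26}\right) = 2538 - 141 \sqrt{26}$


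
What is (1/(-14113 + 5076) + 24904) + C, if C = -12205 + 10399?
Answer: 208736625/9037 ≈ 23098.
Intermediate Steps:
C = -1806
(1/(-14113 + 5076) + 24904) + C = (1/(-14113 + 5076) + 24904) - 1806 = (1/(-9037) + 24904) - 1806 = (-1/9037 + 24904) - 1806 = 225057447/9037 - 1806 = 208736625/9037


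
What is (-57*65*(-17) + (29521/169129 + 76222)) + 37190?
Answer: 29833877734/169129 ≈ 1.7640e+5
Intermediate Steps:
(-57*65*(-17) + (29521/169129 + 76222)) + 37190 = (-3705*(-17) + (29521*(1/169129) + 76222)) + 37190 = (62985 + (29521/169129 + 76222)) + 37190 = (62985 + 12891380159/169129) + 37190 = 23543970224/169129 + 37190 = 29833877734/169129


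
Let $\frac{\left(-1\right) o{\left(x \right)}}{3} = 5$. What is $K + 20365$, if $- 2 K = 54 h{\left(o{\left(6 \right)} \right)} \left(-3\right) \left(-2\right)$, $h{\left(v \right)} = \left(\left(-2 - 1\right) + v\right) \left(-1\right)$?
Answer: $17449$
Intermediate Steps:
$o{\left(x \right)} = -15$ ($o{\left(x \right)} = \left(-3\right) 5 = -15$)
$h{\left(v \right)} = 3 - v$ ($h{\left(v \right)} = \left(-3 + v\right) \left(-1\right) = 3 - v$)
$K = -2916$ ($K = - \frac{54 \left(3 - -15\right) \left(-3\right) \left(-2\right)}{2} = - \frac{54 \left(3 + 15\right) \left(-3\right) \left(-2\right)}{2} = - \frac{54 \cdot 18 \left(-3\right) \left(-2\right)}{2} = - \frac{54 \left(\left(-54\right) \left(-2\right)\right)}{2} = - \frac{54 \cdot 108}{2} = \left(- \frac{1}{2}\right) 5832 = -2916$)
$K + 20365 = -2916 + 20365 = 17449$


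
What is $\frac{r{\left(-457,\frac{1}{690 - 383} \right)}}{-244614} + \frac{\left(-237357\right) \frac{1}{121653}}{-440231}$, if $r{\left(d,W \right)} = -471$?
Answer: $\frac{936394982713}{485200220692726} \approx 0.0019299$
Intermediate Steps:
$\frac{r{\left(-457,\frac{1}{690 - 383} \right)}}{-244614} + \frac{\left(-237357\right) \frac{1}{121653}}{-440231} = - \frac{471}{-244614} + \frac{\left(-237357\right) \frac{1}{121653}}{-440231} = \left(-471\right) \left(- \frac{1}{244614}\right) + \left(-237357\right) \frac{1}{121653} \left(- \frac{1}{440231}\right) = \frac{157}{81538} - - \frac{26373}{5950602427} = \frac{157}{81538} + \frac{26373}{5950602427} = \frac{936394982713}{485200220692726}$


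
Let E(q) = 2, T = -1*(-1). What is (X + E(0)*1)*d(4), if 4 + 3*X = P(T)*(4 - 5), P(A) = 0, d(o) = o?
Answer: 8/3 ≈ 2.6667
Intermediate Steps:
T = 1
X = -4/3 (X = -4/3 + (0*(4 - 5))/3 = -4/3 + (0*(-1))/3 = -4/3 + (⅓)*0 = -4/3 + 0 = -4/3 ≈ -1.3333)
(X + E(0)*1)*d(4) = (-4/3 + 2*1)*4 = (-4/3 + 2)*4 = (⅔)*4 = 8/3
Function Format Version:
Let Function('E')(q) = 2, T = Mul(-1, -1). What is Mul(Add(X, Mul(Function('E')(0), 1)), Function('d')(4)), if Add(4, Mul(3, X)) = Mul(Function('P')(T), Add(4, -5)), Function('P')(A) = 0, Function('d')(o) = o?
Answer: Rational(8, 3) ≈ 2.6667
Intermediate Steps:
T = 1
X = Rational(-4, 3) (X = Add(Rational(-4, 3), Mul(Rational(1, 3), Mul(0, Add(4, -5)))) = Add(Rational(-4, 3), Mul(Rational(1, 3), Mul(0, -1))) = Add(Rational(-4, 3), Mul(Rational(1, 3), 0)) = Add(Rational(-4, 3), 0) = Rational(-4, 3) ≈ -1.3333)
Mul(Add(X, Mul(Function('E')(0), 1)), Function('d')(4)) = Mul(Add(Rational(-4, 3), Mul(2, 1)), 4) = Mul(Add(Rational(-4, 3), 2), 4) = Mul(Rational(2, 3), 4) = Rational(8, 3)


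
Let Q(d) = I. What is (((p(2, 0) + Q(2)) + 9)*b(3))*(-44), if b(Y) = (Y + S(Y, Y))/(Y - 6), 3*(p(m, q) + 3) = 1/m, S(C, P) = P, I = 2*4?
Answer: 3740/3 ≈ 1246.7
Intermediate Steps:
I = 8
Q(d) = 8
p(m, q) = -3 + 1/(3*m)
b(Y) = 2*Y/(-6 + Y) (b(Y) = (Y + Y)/(Y - 6) = (2*Y)/(-6 + Y) = 2*Y/(-6 + Y))
(((p(2, 0) + Q(2)) + 9)*b(3))*(-44) = ((((-3 + (⅓)/2) + 8) + 9)*(2*3/(-6 + 3)))*(-44) = ((((-3 + (⅓)*(½)) + 8) + 9)*(2*3/(-3)))*(-44) = ((((-3 + ⅙) + 8) + 9)*(2*3*(-⅓)))*(-44) = (((-17/6 + 8) + 9)*(-2))*(-44) = ((31/6 + 9)*(-2))*(-44) = ((85/6)*(-2))*(-44) = -85/3*(-44) = 3740/3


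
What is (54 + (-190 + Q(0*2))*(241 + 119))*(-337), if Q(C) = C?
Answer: 23032602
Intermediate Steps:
(54 + (-190 + Q(0*2))*(241 + 119))*(-337) = (54 + (-190 + 0*2)*(241 + 119))*(-337) = (54 + (-190 + 0)*360)*(-337) = (54 - 190*360)*(-337) = (54 - 68400)*(-337) = -68346*(-337) = 23032602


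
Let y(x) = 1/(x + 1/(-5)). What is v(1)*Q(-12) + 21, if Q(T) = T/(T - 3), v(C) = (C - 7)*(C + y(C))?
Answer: 51/5 ≈ 10.200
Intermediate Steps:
y(x) = 1/(-⅕ + x) (y(x) = 1/(x - ⅕) = 1/(-⅕ + x))
v(C) = (-7 + C)*(C + 5/(-1 + 5*C)) (v(C) = (C - 7)*(C + 5/(-1 + 5*C)) = (-7 + C)*(C + 5/(-1 + 5*C)))
Q(T) = T/(-3 + T)
v(1)*Q(-12) + 21 = ((-35 + 5*1 + 1*(-1 + 5*1)*(-7 + 1))/(-1 + 5*1))*(-12/(-3 - 12)) + 21 = ((-35 + 5 + 1*(-1 + 5)*(-6))/(-1 + 5))*(-12/(-15)) + 21 = ((-35 + 5 + 1*4*(-6))/4)*(-12*(-1/15)) + 21 = ((-35 + 5 - 24)/4)*(⅘) + 21 = ((¼)*(-54))*(⅘) + 21 = -27/2*⅘ + 21 = -54/5 + 21 = 51/5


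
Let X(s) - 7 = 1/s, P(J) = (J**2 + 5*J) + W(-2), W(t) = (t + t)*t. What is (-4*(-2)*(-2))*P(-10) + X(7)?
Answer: -6446/7 ≈ -920.86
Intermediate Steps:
W(t) = 2*t**2 (W(t) = (2*t)*t = 2*t**2)
P(J) = 8 + J**2 + 5*J (P(J) = (J**2 + 5*J) + 2*(-2)**2 = (J**2 + 5*J) + 2*4 = (J**2 + 5*J) + 8 = 8 + J**2 + 5*J)
X(s) = 7 + 1/s
(-4*(-2)*(-2))*P(-10) + X(7) = (-4*(-2)*(-2))*(8 + (-10)**2 + 5*(-10)) + (7 + 1/7) = (8*(-2))*(8 + 100 - 50) + (7 + 1/7) = -16*58 + 50/7 = -928 + 50/7 = -6446/7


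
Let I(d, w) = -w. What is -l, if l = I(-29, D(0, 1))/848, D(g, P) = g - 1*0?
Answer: 0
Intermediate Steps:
D(g, P) = g (D(g, P) = g + 0 = g)
l = 0 (l = -1*0/848 = 0*(1/848) = 0)
-l = -1*0 = 0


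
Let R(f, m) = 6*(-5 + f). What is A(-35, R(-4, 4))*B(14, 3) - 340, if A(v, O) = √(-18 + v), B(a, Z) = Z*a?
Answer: -340 + 42*I*√53 ≈ -340.0 + 305.76*I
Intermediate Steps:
R(f, m) = -30 + 6*f
A(-35, R(-4, 4))*B(14, 3) - 340 = √(-18 - 35)*(3*14) - 340 = √(-53)*42 - 340 = (I*√53)*42 - 340 = 42*I*√53 - 340 = -340 + 42*I*√53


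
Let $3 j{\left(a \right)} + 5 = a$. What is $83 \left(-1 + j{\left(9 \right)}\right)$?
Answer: $\frac{83}{3} \approx 27.667$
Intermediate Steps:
$j{\left(a \right)} = - \frac{5}{3} + \frac{a}{3}$
$83 \left(-1 + j{\left(9 \right)}\right) = 83 \left(-1 + \left(- \frac{5}{3} + \frac{1}{3} \cdot 9\right)\right) = 83 \left(-1 + \left(- \frac{5}{3} + 3\right)\right) = 83 \left(-1 + \frac{4}{3}\right) = 83 \cdot \frac{1}{3} = \frac{83}{3}$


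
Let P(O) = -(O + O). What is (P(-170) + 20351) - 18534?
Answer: 2157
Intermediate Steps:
P(O) = -2*O
(P(-170) + 20351) - 18534 = (-2*(-170) + 20351) - 18534 = (340 + 20351) - 18534 = 20691 - 18534 = 2157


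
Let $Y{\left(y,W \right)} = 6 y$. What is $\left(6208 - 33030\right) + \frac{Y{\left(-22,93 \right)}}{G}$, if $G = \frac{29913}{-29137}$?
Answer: $- \frac{266160134}{9971} \approx -26693.0$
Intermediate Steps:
$G = - \frac{29913}{29137}$ ($G = 29913 \left(- \frac{1}{29137}\right) = - \frac{29913}{29137} \approx -1.0266$)
$\left(6208 - 33030\right) + \frac{Y{\left(-22,93 \right)}}{G} = \left(6208 - 33030\right) + \frac{6 \left(-22\right)}{- \frac{29913}{29137}} = -26822 - - \frac{1282028}{9971} = -26822 + \frac{1282028}{9971} = - \frac{266160134}{9971}$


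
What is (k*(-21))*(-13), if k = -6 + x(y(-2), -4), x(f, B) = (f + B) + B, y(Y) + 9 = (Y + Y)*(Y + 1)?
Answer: -5187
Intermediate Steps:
y(Y) = -9 + 2*Y*(1 + Y) (y(Y) = -9 + (Y + Y)*(Y + 1) = -9 + (2*Y)*(1 + Y) = -9 + 2*Y*(1 + Y))
x(f, B) = f + 2*B (x(f, B) = (B + f) + B = f + 2*B)
k = -19 (k = -6 + ((-9 + 2*(-2) + 2*(-2)**2) + 2*(-4)) = -6 + ((-9 - 4 + 2*4) - 8) = -6 + ((-9 - 4 + 8) - 8) = -6 + (-5 - 8) = -6 - 13 = -19)
(k*(-21))*(-13) = -19*(-21)*(-13) = 399*(-13) = -5187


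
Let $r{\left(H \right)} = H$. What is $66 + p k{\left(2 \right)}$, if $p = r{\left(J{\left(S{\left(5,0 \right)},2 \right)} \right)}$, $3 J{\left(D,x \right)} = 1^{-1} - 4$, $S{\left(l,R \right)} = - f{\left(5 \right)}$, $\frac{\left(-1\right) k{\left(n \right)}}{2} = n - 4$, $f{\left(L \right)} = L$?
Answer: $62$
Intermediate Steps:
$k{\left(n \right)} = 8 - 2 n$ ($k{\left(n \right)} = - 2 \left(n - 4\right) = - 2 \left(-4 + n\right) = 8 - 2 n$)
$S{\left(l,R \right)} = -5$ ($S{\left(l,R \right)} = \left(-1\right) 5 = -5$)
$J{\left(D,x \right)} = -1$ ($J{\left(D,x \right)} = \frac{1^{-1} - 4}{3} = \frac{1 - 4}{3} = \frac{1}{3} \left(-3\right) = -1$)
$p = -1$
$66 + p k{\left(2 \right)} = 66 - \left(8 - 4\right) = 66 - 4 = 62$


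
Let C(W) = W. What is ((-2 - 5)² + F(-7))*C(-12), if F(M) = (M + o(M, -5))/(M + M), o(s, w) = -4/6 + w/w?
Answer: -4156/7 ≈ -593.71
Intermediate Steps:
o(s, w) = ⅓ (o(s, w) = -4*⅙ + 1 = -⅔ + 1 = ⅓)
F(M) = (⅓ + M)/(2*M) (F(M) = (M + ⅓)/(M + M) = (⅓ + M)/((2*M)) = (⅓ + M)*(1/(2*M)) = (⅓ + M)/(2*M))
((-2 - 5)² + F(-7))*C(-12) = ((-2 - 5)² + (⅙)*(1 + 3*(-7))/(-7))*(-12) = ((-7)² + (⅙)*(-⅐)*(1 - 21))*(-12) = (49 + (⅙)*(-⅐)*(-20))*(-12) = (49 + 10/21)*(-12) = (1039/21)*(-12) = -4156/7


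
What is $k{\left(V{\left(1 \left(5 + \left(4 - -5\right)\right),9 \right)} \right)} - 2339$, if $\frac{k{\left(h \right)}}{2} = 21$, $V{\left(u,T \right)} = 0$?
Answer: $-2297$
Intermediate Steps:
$k{\left(h \right)} = 42$ ($k{\left(h \right)} = 2 \cdot 21 = 42$)
$k{\left(V{\left(1 \left(5 + \left(4 - -5\right)\right),9 \right)} \right)} - 2339 = 42 - 2339 = -2297$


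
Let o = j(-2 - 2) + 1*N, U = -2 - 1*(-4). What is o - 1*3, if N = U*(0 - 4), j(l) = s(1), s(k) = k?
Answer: -10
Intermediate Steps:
j(l) = 1
U = 2 (U = -2 + 4 = 2)
N = -8 (N = 2*(0 - 4) = 2*(-4) = -8)
o = -7 (o = 1 + 1*(-8) = 1 - 8 = -7)
o - 1*3 = -7 - 1*3 = -7 - 3 = -10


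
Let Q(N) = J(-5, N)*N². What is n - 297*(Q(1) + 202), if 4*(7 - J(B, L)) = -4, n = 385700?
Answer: 323330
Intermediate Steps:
J(B, L) = 8 (J(B, L) = 7 - ¼*(-4) = 7 + 1 = 8)
Q(N) = 8*N²
n - 297*(Q(1) + 202) = 385700 - 297*(8*1² + 202) = 385700 - 297*(8*1 + 202) = 385700 - 297*(8 + 202) = 385700 - 297*210 = 385700 - 62370 = 323330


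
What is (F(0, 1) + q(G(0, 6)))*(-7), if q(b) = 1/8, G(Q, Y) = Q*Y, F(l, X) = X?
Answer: -63/8 ≈ -7.8750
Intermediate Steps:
q(b) = 1/8
(F(0, 1) + q(G(0, 6)))*(-7) = (1 + 1/8)*(-7) = (9/8)*(-7) = -63/8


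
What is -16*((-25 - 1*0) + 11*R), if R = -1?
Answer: 576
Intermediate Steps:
-16*((-25 - 1*0) + 11*R) = -16*((-25 - 1*0) + 11*(-1)) = -16*((-25 + 0) - 11) = -16*(-25 - 11) = -16*(-36) = 576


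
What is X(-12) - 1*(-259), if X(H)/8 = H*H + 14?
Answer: 1523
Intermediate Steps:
X(H) = 112 + 8*H**2 (X(H) = 8*(H*H + 14) = 8*(H**2 + 14) = 8*(14 + H**2) = 112 + 8*H**2)
X(-12) - 1*(-259) = (112 + 8*(-12)**2) - 1*(-259) = (112 + 8*144) + 259 = (112 + 1152) + 259 = 1264 + 259 = 1523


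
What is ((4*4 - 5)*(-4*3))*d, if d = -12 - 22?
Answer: 4488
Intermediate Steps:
d = -34
((4*4 - 5)*(-4*3))*d = ((4*4 - 5)*(-4*3))*(-34) = ((16 - 5)*(-12))*(-34) = (11*(-12))*(-34) = -132*(-34) = 4488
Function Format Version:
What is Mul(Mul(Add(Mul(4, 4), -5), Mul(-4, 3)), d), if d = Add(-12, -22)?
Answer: 4488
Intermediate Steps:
d = -34
Mul(Mul(Add(Mul(4, 4), -5), Mul(-4, 3)), d) = Mul(Mul(Add(Mul(4, 4), -5), Mul(-4, 3)), -34) = Mul(Mul(Add(16, -5), -12), -34) = Mul(Mul(11, -12), -34) = Mul(-132, -34) = 4488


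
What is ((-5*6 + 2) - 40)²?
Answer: 4624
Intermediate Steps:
((-5*6 + 2) - 40)² = ((-30 + 2) - 40)² = (-28 - 40)² = (-68)² = 4624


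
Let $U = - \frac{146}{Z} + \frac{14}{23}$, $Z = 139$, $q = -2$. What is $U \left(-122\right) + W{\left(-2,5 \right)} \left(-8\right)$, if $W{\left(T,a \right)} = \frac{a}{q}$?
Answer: $\frac{236204}{3197} \approx 73.883$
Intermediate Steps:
$W{\left(T,a \right)} = - \frac{a}{2}$ ($W{\left(T,a \right)} = \frac{a}{-2} = a \left(- \frac{1}{2}\right) = - \frac{a}{2}$)
$U = - \frac{1412}{3197}$ ($U = - \frac{146}{139} + \frac{14}{23} = - \frac{1412}{3197} \approx -0.44166$)
$U \left(-122\right) + W{\left(-2,5 \right)} \left(-8\right) = \left(- \frac{1412}{3197}\right) \left(-122\right) + \left(- \frac{1}{2}\right) 5 \left(-8\right) = \frac{172264}{3197} - -20 = \frac{172264}{3197} + 20 = \frac{236204}{3197}$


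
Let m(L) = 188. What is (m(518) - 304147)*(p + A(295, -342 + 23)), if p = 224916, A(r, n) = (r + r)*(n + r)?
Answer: -64061183004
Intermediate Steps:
A(r, n) = 2*r*(n + r) (A(r, n) = (2*r)*(n + r) = 2*r*(n + r))
(m(518) - 304147)*(p + A(295, -342 + 23)) = (188 - 304147)*(224916 + 2*295*((-342 + 23) + 295)) = -303959*(224916 + 2*295*(-319 + 295)) = -303959*(224916 + 2*295*(-24)) = -303959*(224916 - 14160) = -303959*210756 = -64061183004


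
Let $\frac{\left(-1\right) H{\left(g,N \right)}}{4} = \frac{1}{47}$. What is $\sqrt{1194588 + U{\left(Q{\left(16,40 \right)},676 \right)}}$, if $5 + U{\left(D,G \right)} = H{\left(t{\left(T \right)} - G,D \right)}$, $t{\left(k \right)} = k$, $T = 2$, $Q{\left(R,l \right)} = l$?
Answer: $\frac{\sqrt{2638833659}}{47} \approx 1093.0$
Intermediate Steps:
$H{\left(g,N \right)} = - \frac{4}{47}$
$U{\left(D,G \right)} = - \frac{239}{47}$ ($U{\left(D,G \right)} = -5 - \frac{4}{47} = - \frac{239}{47}$)
$\sqrt{1194588 + U{\left(Q{\left(16,40 \right)},676 \right)}} = \sqrt{1194588 - \frac{239}{47}} = \sqrt{\frac{56145397}{47}} = \frac{\sqrt{2638833659}}{47}$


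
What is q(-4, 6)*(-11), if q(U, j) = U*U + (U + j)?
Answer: -198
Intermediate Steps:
q(U, j) = U + j + U² (q(U, j) = U² + (U + j) = U + j + U²)
q(-4, 6)*(-11) = (-4 + 6 + (-4)²)*(-11) = (-4 + 6 + 16)*(-11) = 18*(-11) = -198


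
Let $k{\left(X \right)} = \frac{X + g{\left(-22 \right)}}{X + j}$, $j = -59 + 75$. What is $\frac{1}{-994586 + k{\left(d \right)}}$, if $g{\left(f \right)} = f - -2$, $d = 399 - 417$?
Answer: $- \frac{1}{994567} \approx -1.0055 \cdot 10^{-6}$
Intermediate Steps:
$j = 16$
$d = -18$
$g{\left(f \right)} = 2 + f$ ($g{\left(f \right)} = f + 2 = 2 + f$)
$k{\left(X \right)} = \frac{-20 + X}{16 + X}$ ($k{\left(X \right)} = \frac{X + \left(2 - 22\right)}{X + 16} = \frac{X - 20}{16 + X} = \frac{-20 + X}{16 + X}$)
$\frac{1}{-994586 + k{\left(d \right)}} = \frac{1}{-994586 + \frac{-20 - 18}{16 - 18}} = \frac{1}{-994586 + \frac{1}{-2} \left(-38\right)} = \frac{1}{-994586 - -19} = \frac{1}{-994586 + 19} = \frac{1}{-994567} = - \frac{1}{994567}$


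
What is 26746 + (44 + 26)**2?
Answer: 31646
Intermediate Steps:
26746 + (44 + 26)**2 = 26746 + 70**2 = 26746 + 4900 = 31646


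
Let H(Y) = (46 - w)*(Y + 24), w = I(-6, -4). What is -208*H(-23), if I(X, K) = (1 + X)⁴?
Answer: 120432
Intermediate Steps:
w = 625 (w = (1 - 6)⁴ = (-5)⁴ = 625)
H(Y) = -13896 - 579*Y (H(Y) = (46 - 1*625)*(Y + 24) = (46 - 625)*(24 + Y) = -579*(24 + Y) = -13896 - 579*Y)
-208*H(-23) = -208*(-13896 - 579*(-23)) = -208*(-13896 + 13317) = -208*(-579) = 120432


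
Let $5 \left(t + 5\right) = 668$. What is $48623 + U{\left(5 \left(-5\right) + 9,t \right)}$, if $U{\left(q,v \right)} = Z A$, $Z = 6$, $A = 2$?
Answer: $48635$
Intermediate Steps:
$t = \frac{643}{5}$ ($t = -5 + \frac{1}{5} \cdot 668 = -5 + \frac{668}{5} = \frac{643}{5} \approx 128.6$)
$U{\left(q,v \right)} = 12$ ($U{\left(q,v \right)} = 6 \cdot 2 = 12$)
$48623 + U{\left(5 \left(-5\right) + 9,t \right)} = 48623 + 12 = 48635$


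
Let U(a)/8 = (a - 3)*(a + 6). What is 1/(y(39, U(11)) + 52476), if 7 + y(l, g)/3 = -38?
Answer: 1/52341 ≈ 1.9105e-5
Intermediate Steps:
U(a) = 8*(-3 + a)*(6 + a) (U(a) = 8*((a - 3)*(a + 6)) = 8*((-3 + a)*(6 + a)) = 8*(-3 + a)*(6 + a))
y(l, g) = -135 (y(l, g) = -21 + 3*(-38) = -21 - 114 = -135)
1/(y(39, U(11)) + 52476) = 1/(-135 + 52476) = 1/52341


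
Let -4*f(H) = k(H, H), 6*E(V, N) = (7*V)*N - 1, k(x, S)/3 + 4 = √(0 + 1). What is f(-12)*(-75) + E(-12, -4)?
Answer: -1355/12 ≈ -112.92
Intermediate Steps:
k(x, S) = -9 (k(x, S) = -12 + 3*√(0 + 1) = -12 + 3*√1 = -12 + 3*1 = -12 + 3 = -9)
E(V, N) = -⅙ + 7*N*V/6 (E(V, N) = ((7*V)*N - 1)/6 = (7*N*V - 1)/6 = (-1 + 7*N*V)/6 = -⅙ + 7*N*V/6)
f(H) = 9/4 (f(H) = -¼*(-9) = 9/4)
f(-12)*(-75) + E(-12, -4) = (9/4)*(-75) + (-⅙ + (7/6)*(-4)*(-12)) = -675/4 + (-⅙ + 56) = -675/4 + 335/6 = -1355/12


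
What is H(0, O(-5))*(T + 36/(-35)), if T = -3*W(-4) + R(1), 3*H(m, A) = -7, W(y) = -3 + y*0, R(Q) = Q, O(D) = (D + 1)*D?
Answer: -314/15 ≈ -20.933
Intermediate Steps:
O(D) = D*(1 + D) (O(D) = (1 + D)*D = D*(1 + D))
W(y) = -3 (W(y) = -3 + 0 = -3)
H(m, A) = -7/3 (H(m, A) = (1/3)*(-7) = -7/3)
T = 10 (T = -3*(-3) + 1 = 9 + 1 = 10)
H(0, O(-5))*(T + 36/(-35)) = -7*(10 + 36/(-35))/3 = -7*(10 + 36*(-1/35))/3 = -7*(10 - 36/35)/3 = -7/3*314/35 = -314/15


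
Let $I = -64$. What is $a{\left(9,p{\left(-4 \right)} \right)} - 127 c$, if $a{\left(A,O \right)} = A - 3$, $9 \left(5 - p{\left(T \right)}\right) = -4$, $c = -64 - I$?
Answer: $6$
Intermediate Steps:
$c = 0$ ($c = -64 - -64 = -64 + 64 = 0$)
$p{\left(T \right)} = \frac{49}{9}$ ($p{\left(T \right)} = 5 - - \frac{4}{9} = 5 + \frac{4}{9} = \frac{49}{9}$)
$a{\left(A,O \right)} = -3 + A$
$a{\left(9,p{\left(-4 \right)} \right)} - 127 c = \left(-3 + 9\right) - 0 = 6 + 0 = 6$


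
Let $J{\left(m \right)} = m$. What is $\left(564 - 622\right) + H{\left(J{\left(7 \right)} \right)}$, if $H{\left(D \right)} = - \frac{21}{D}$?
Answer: $-61$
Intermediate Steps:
$\left(564 - 622\right) + H{\left(J{\left(7 \right)} \right)} = \left(564 - 622\right) - \frac{21}{7} = -58 - 3 = -61$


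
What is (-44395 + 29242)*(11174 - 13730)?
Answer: 38731068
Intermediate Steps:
(-44395 + 29242)*(11174 - 13730) = -15153*(-2556) = 38731068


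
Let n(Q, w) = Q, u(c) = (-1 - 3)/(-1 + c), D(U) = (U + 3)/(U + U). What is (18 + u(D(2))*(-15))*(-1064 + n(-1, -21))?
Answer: -274770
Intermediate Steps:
D(U) = (3 + U)/(2*U) (D(U) = (3 + U)/((2*U)) = (3 + U)*(1/(2*U)) = (3 + U)/(2*U))
u(c) = -4/(-1 + c)
(18 + u(D(2))*(-15))*(-1064 + n(-1, -21)) = (18 - 4/(-1 + (1/2)*(3 + 2)/2)*(-15))*(-1064 - 1) = (18 - 4/(-1 + (1/2)*(1/2)*5)*(-15))*(-1065) = (18 - 4/(-1 + 5/4)*(-15))*(-1065) = (18 - 4/1/4*(-15))*(-1065) = (18 - 4*4*(-15))*(-1065) = (18 - 16*(-15))*(-1065) = (18 + 240)*(-1065) = 258*(-1065) = -274770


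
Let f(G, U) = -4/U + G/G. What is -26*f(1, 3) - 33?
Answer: -73/3 ≈ -24.333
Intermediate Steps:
f(G, U) = 1 - 4/U (f(G, U) = -4/U + 1 = 1 - 4/U)
-26*f(1, 3) - 33 = -26*(-4 + 3)/3 - 33 = -26*(-1)/3 - 33 = -26*(-⅓) - 33 = 26/3 - 33 = -73/3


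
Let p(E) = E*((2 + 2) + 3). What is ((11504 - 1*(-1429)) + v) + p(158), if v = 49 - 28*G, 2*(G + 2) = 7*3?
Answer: 13850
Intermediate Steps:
G = 17/2 (G = -2 + (7*3)/2 = -2 + (½)*21 = -2 + 21/2 = 17/2 ≈ 8.5000)
v = -189 (v = 49 - 28*17/2 = 49 - 238 = -189)
p(E) = 7*E (p(E) = E*(4 + 3) = E*7 = 7*E)
((11504 - 1*(-1429)) + v) + p(158) = ((11504 - 1*(-1429)) - 189) + 7*158 = ((11504 + 1429) - 189) + 1106 = (12933 - 189) + 1106 = 12744 + 1106 = 13850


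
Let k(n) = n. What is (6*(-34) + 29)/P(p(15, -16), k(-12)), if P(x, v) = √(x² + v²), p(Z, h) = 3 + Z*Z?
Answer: -175*√362/4344 ≈ -0.76648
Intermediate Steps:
p(Z, h) = 3 + Z²
P(x, v) = √(v² + x²)
(6*(-34) + 29)/P(p(15, -16), k(-12)) = (6*(-34) + 29)/(√((-12)² + (3 + 15²)²)) = (-204 + 29)/(√(144 + (3 + 225)²)) = -175/√(144 + 228²) = -175/√(144 + 51984) = -175*√362/4344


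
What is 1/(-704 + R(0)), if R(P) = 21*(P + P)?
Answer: -1/704 ≈ -0.0014205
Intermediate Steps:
R(P) = 42*P (R(P) = 21*(2*P) = 42*P)
1/(-704 + R(0)) = 1/(-704 + 42*0) = 1/(-704 + 0) = 1/(-704) = -1/704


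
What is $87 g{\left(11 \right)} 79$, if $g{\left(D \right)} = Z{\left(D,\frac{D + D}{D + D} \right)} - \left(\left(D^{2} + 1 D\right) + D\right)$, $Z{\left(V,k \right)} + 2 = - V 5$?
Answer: $-1374600$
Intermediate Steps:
$Z{\left(V,k \right)} = -2 - 5 V$ ($Z{\left(V,k \right)} = -2 - V 5 = -2 - 5 V$)
$g{\left(D \right)} = -2 - D^{2} - 7 D$ ($g{\left(D \right)} = \left(-2 - 5 D\right) - \left(\left(D^{2} + 1 D\right) + D\right) = \left(-2 - 5 D\right) - \left(\left(D^{2} + D\right) + D\right) = \left(-2 - 5 D\right) - \left(\left(D + D^{2}\right) + D\right) = \left(-2 - 5 D\right) - \left(D^{2} + 2 D\right) = -2 - D^{2} - 7 D$)
$87 g{\left(11 \right)} 79 = 87 \left(-2 - 11^{2} - 77\right) 79 = 87 \left(-2 - 121 - 77\right) 79 = 87 \left(-200\right) 79 = \left(-17400\right) 79 = -1374600$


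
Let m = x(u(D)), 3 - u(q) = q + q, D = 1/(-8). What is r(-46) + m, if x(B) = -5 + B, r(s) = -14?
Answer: -63/4 ≈ -15.750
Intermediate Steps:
D = -⅛ (D = 1*(-⅛) = -⅛ ≈ -0.12500)
u(q) = 3 - 2*q (u(q) = 3 - (q + q) = 3 - 2*q)
m = -7/4 (m = -5 + (3 - 2*(-⅛)) = -5 + (3 + ¼) = -5 + 13/4 = -7/4 ≈ -1.7500)
r(-46) + m = -14 - 7/4 = -63/4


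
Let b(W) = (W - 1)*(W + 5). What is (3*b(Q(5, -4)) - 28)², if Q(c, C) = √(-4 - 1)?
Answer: 2644 - 1392*I*√5 ≈ 2644.0 - 3112.6*I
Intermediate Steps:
Q(c, C) = I*√5 (Q(c, C) = √(-5) = I*√5)
b(W) = (-1 + W)*(5 + W)
(3*b(Q(5, -4)) - 28)² = (3*(-5 + (I*√5)² + 4*(I*√5)) - 28)² = (3*(-5 - 5 + 4*I*√5) - 28)² = (3*(-10 + 4*I*√5) - 28)² = ((-30 + 12*I*√5) - 28)² = (-58 + 12*I*√5)²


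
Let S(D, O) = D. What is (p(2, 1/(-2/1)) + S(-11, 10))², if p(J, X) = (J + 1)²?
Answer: 4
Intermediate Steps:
p(J, X) = (1 + J)²
(p(2, 1/(-2/1)) + S(-11, 10))² = ((1 + 2)² - 11)² = (3² - 11)² = (9 - 11)² = (-2)² = 4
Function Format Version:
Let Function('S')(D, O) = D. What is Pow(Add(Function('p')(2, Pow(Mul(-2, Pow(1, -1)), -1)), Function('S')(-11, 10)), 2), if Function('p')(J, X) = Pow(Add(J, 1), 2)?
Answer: 4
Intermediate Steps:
Function('p')(J, X) = Pow(Add(1, J), 2)
Pow(Add(Function('p')(2, Pow(Mul(-2, Pow(1, -1)), -1)), Function('S')(-11, 10)), 2) = Pow(Add(Pow(Add(1, 2), 2), -11), 2) = Pow(Add(Pow(3, 2), -11), 2) = Pow(Add(9, -11), 2) = Pow(-2, 2) = 4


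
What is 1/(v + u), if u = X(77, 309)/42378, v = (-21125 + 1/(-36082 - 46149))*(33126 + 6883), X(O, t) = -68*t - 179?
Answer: -3484785318/2945306141956643273 ≈ -1.1832e-9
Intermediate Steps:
X(O, t) = -179 - 68*t
v = -69500829208884/82231 (v = (-21125 + 1/(-82231))*40009 = (-21125 - 1/82231)*40009 = -1737129876/82231*40009 = -69500829208884/82231 ≈ -8.4519e+8)
u = -21191/42378 (u = (-179 - 68*309)/42378 = (-179 - 21012)*(1/42378) = -21191*1/42378 = -21191/42378 ≈ -0.50005)
1/(v + u) = 1/(-69500829208884/82231 - 21191/42378) = 1/(-2945306141956643273/3484785318) = -3484785318/2945306141956643273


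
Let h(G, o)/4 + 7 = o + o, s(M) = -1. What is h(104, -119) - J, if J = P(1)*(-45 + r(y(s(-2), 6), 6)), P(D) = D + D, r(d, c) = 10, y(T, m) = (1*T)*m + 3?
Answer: -910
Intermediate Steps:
h(G, o) = -28 + 8*o (h(G, o) = -28 + 4*(o + o) = -28 + 4*(2*o) = -28 + 8*o)
y(T, m) = 3 + T*m (y(T, m) = T*m + 3 = 3 + T*m)
P(D) = 2*D
J = -70 (J = (2*1)*(-45 + 10) = 2*(-35) = -70)
h(104, -119) - J = (-28 + 8*(-119)) - 1*(-70) = (-28 - 952) + 70 = -980 + 70 = -910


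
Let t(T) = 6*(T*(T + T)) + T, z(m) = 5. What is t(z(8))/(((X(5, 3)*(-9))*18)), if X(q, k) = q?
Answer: -61/162 ≈ -0.37654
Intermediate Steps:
t(T) = T + 12*T**2 (t(T) = 6*(T*(2*T)) + T = 6*(2*T**2) + T = 12*T**2 + T = T + 12*T**2)
t(z(8))/(((X(5, 3)*(-9))*18)) = (5*(1 + 12*5))/(((5*(-9))*18)) = (5*(1 + 60))/((-45*18)) = (5*61)/(-810) = 305*(-1/810) = -61/162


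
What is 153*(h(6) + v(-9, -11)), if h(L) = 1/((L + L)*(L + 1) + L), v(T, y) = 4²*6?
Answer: 146897/10 ≈ 14690.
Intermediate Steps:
v(T, y) = 96 (v(T, y) = 16*6 = 96)
h(L) = 1/(L + 2*L*(1 + L)) (h(L) = 1/((2*L)*(1 + L) + L) = 1/(2*L*(1 + L) + L) = 1/(L + 2*L*(1 + L)))
153*(h(6) + v(-9, -11)) = 153*(1/(6*(3 + 2*6)) + 96) = 153*(1/(6*(3 + 12)) + 96) = 153*((⅙)/15 + 96) = 153*((⅙)*(1/15) + 96) = 153*(1/90 + 96) = 153*(8641/90) = 146897/10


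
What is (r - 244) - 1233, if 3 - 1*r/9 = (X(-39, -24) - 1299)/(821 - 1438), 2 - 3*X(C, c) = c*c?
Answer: -908063/617 ≈ -1471.7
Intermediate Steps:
X(C, c) = 2/3 - c**2/3 (X(C, c) = 2/3 - c*c/3 = 2/3 - c**2/3)
r = 3246/617 (r = 27 - 9*((2/3 - 1/3*(-24)**2) - 1299)/(821 - 1438) = 27 - 9*((2/3 - 1/3*576) - 1299)/(-617) = 27 - 9*((2/3 - 192) - 1299)*(-1)/617 = 27 - 9*(-574/3 - 1299)*(-1)/617 = 27 - (-13413)*(-1)/617 = 27 - 9*4471/1851 = 27 - 13413/617 = 3246/617 ≈ 5.2609)
(r - 244) - 1233 = (3246/617 - 244) - 1233 = -147302/617 - 1233 = -908063/617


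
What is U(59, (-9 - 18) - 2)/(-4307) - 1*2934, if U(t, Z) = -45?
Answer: -12636693/4307 ≈ -2934.0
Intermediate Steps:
U(59, (-9 - 18) - 2)/(-4307) - 1*2934 = -45/(-4307) - 1*2934 = -45*(-1/4307) - 2934 = 45/4307 - 2934 = -12636693/4307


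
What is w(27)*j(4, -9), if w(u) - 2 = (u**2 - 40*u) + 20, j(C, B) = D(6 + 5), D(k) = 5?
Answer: -1645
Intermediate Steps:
j(C, B) = 5
w(u) = 22 + u**2 - 40*u (w(u) = 2 + ((u**2 - 40*u) + 20) = 2 + (20 + u**2 - 40*u) = 22 + u**2 - 40*u)
w(27)*j(4, -9) = (22 + 27**2 - 40*27)*5 = (22 + 729 - 1080)*5 = -329*5 = -1645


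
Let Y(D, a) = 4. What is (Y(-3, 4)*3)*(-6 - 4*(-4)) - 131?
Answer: -11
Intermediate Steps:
(Y(-3, 4)*3)*(-6 - 4*(-4)) - 131 = (4*3)*(-6 - 4*(-4)) - 131 = 12*(-6 + 16) - 131 = 12*10 - 131 = 120 - 131 = -11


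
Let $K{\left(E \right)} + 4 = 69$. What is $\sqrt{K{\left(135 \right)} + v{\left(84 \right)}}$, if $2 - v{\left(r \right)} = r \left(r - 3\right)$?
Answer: $i \sqrt{6737} \approx 82.079 i$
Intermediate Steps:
$v{\left(r \right)} = 2 - r \left(-3 + r\right)$ ($v{\left(r \right)} = 2 - r \left(r - 3\right) = 2 - r \left(-3 + r\right)$)
$K{\left(E \right)} = 65$ ($K{\left(E \right)} = -4 + 69 = 65$)
$\sqrt{K{\left(135 \right)} + v{\left(84 \right)}} = \sqrt{65 + \left(2 - 84^{2} + 3 \cdot 84\right)} = \sqrt{65 + \left(2 - 7056 + 252\right)} = \sqrt{65 - 6802} = \sqrt{-6737} = i \sqrt{6737}$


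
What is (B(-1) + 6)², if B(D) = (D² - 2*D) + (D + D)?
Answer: 49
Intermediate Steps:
B(D) = D² (B(D) = (D² - 2*D) + 2*D = D²)
(B(-1) + 6)² = ((-1)² + 6)² = (1 + 6)² = 7² = 49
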